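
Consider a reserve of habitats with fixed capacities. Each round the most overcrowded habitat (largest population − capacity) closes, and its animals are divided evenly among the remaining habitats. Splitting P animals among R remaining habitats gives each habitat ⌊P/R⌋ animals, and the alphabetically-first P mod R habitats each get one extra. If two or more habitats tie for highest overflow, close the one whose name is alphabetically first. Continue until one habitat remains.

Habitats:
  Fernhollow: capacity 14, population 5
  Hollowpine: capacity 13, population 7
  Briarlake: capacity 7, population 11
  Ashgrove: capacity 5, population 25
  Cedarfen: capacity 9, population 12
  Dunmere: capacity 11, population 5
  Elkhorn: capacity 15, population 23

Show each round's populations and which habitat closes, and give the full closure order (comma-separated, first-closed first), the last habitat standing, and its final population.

Round 1: Ashgrove=25 Briarlake=11 Cedarfen=12 Dunmere=5 Elkhorn=23 Fernhollow=5 Hollowpine=7 → close Ashgrove (overflow 20)
  25÷6 = 4 each, +1 to first 1
Round 2: Briarlake=16 Cedarfen=16 Dunmere=9 Elkhorn=27 Fernhollow=9 Hollowpine=11 → close Elkhorn (overflow 12)
  27÷5 = 5 each, +1 to first 2
Round 3: Briarlake=22 Cedarfen=22 Dunmere=14 Fernhollow=14 Hollowpine=16 → close Briarlake (overflow 15)
  22÷4 = 5 each, +1 to first 2
Round 4: Cedarfen=28 Dunmere=20 Fernhollow=19 Hollowpine=21 → close Cedarfen (overflow 19)
  28÷3 = 9 each, +1 to first 1
Round 5: Dunmere=30 Fernhollow=28 Hollowpine=30 → close Dunmere (overflow 19)
  30÷2 = 15 each, +1 to first 0
Round 6: Fernhollow=43 Hollowpine=45 → close Hollowpine (overflow 32)
  45÷1 = 45 each, +1 to first 0

Closure order: Ashgrove, Elkhorn, Briarlake, Cedarfen, Dunmere, Hollowpine
Last habitat: Fernhollow with 88 animals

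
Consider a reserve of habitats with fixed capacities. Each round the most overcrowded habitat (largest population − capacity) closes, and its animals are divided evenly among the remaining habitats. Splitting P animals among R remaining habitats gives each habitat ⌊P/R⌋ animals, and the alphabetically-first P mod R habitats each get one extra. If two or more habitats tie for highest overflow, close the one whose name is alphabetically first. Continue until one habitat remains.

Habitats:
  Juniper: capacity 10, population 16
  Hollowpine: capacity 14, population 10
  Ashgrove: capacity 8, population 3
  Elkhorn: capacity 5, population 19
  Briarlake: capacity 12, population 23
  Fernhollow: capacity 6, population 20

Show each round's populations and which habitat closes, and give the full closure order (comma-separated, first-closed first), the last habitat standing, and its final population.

Round 1: Ashgrove=3 Briarlake=23 Elkhorn=19 Fernhollow=20 Hollowpine=10 Juniper=16 → close Elkhorn (overflow 14)
  19÷5 = 3 each, +1 to first 4
Round 2: Ashgrove=7 Briarlake=27 Fernhollow=24 Hollowpine=14 Juniper=19 → close Fernhollow (overflow 18)
  24÷4 = 6 each, +1 to first 0
Round 3: Ashgrove=13 Briarlake=33 Hollowpine=20 Juniper=25 → close Briarlake (overflow 21)
  33÷3 = 11 each, +1 to first 0
Round 4: Ashgrove=24 Hollowpine=31 Juniper=36 → close Juniper (overflow 26)
  36÷2 = 18 each, +1 to first 0
Round 5: Ashgrove=42 Hollowpine=49 → close Hollowpine (overflow 35)
  49÷1 = 49 each, +1 to first 0

Closure order: Elkhorn, Fernhollow, Briarlake, Juniper, Hollowpine
Last habitat: Ashgrove with 91 animals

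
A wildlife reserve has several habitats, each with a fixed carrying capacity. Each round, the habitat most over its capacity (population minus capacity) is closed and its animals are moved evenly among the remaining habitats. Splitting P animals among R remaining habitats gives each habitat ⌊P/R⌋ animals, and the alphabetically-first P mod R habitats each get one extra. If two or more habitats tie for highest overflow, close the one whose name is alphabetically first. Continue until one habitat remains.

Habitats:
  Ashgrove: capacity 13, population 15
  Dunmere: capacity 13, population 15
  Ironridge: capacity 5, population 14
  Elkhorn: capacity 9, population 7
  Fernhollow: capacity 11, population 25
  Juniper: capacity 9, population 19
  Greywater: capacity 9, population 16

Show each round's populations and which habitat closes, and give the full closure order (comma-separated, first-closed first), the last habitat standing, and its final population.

Closure order: Fernhollow, Juniper, Ironridge, Greywater, Ashgrove, Dunmere
Last habitat: Elkhorn with 111 animals

Round 1: Ashgrove=15 Dunmere=15 Elkhorn=7 Fernhollow=25 Greywater=16 Ironridge=14 Juniper=19 → close Fernhollow (overflow 14)
  25÷6 = 4 each, +1 to first 1
Round 2: Ashgrove=20 Dunmere=19 Elkhorn=11 Greywater=20 Ironridge=18 Juniper=23 → close Juniper (overflow 14)
  23÷5 = 4 each, +1 to first 3
Round 3: Ashgrove=25 Dunmere=24 Elkhorn=16 Greywater=24 Ironridge=22 → close Ironridge (overflow 17)
  22÷4 = 5 each, +1 to first 2
Round 4: Ashgrove=31 Dunmere=30 Elkhorn=21 Greywater=29 → close Greywater (overflow 20)
  29÷3 = 9 each, +1 to first 2
Round 5: Ashgrove=41 Dunmere=40 Elkhorn=30 → close Ashgrove (overflow 28)
  41÷2 = 20 each, +1 to first 1
Round 6: Dunmere=61 Elkhorn=50 → close Dunmere (overflow 48)
  61÷1 = 61 each, +1 to first 0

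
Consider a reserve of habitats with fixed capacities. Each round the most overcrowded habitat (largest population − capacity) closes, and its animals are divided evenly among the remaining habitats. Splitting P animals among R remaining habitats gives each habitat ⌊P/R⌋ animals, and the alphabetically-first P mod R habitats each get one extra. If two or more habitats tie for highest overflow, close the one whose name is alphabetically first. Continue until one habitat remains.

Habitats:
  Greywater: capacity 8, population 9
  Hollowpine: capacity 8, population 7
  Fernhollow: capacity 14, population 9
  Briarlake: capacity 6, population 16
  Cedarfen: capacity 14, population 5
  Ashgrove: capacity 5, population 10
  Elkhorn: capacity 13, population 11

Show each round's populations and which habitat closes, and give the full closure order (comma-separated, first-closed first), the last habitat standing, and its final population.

Round 1: Ashgrove=10 Briarlake=16 Cedarfen=5 Elkhorn=11 Fernhollow=9 Greywater=9 Hollowpine=7 → close Briarlake (overflow 10)
  16÷6 = 2 each, +1 to first 4
Round 2: Ashgrove=13 Cedarfen=8 Elkhorn=14 Fernhollow=12 Greywater=11 Hollowpine=9 → close Ashgrove (overflow 8)
  13÷5 = 2 each, +1 to first 3
Round 3: Cedarfen=11 Elkhorn=17 Fernhollow=15 Greywater=13 Hollowpine=11 → close Greywater (overflow 5)
  13÷4 = 3 each, +1 to first 1
Round 4: Cedarfen=15 Elkhorn=20 Fernhollow=18 Hollowpine=14 → close Elkhorn (overflow 7)
  20÷3 = 6 each, +1 to first 2
Round 5: Cedarfen=22 Fernhollow=25 Hollowpine=20 → close Hollowpine (overflow 12)
  20÷2 = 10 each, +1 to first 0
Round 6: Cedarfen=32 Fernhollow=35 → close Fernhollow (overflow 21)
  35÷1 = 35 each, +1 to first 0

Closure order: Briarlake, Ashgrove, Greywater, Elkhorn, Hollowpine, Fernhollow
Last habitat: Cedarfen with 67 animals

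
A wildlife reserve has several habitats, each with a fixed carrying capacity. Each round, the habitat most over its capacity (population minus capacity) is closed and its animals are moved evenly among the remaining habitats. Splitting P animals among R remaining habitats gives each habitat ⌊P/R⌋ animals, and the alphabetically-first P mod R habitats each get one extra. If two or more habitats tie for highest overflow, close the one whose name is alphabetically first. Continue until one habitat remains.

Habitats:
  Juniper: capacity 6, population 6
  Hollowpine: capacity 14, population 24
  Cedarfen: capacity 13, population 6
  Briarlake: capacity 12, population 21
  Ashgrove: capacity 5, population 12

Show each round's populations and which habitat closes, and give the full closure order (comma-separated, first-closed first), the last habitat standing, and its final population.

Closure order: Hollowpine, Briarlake, Ashgrove, Juniper
Last habitat: Cedarfen with 69 animals

Round 1: Ashgrove=12 Briarlake=21 Cedarfen=6 Hollowpine=24 Juniper=6 → close Hollowpine (overflow 10)
  24÷4 = 6 each, +1 to first 0
Round 2: Ashgrove=18 Briarlake=27 Cedarfen=12 Juniper=12 → close Briarlake (overflow 15)
  27÷3 = 9 each, +1 to first 0
Round 3: Ashgrove=27 Cedarfen=21 Juniper=21 → close Ashgrove (overflow 22)
  27÷2 = 13 each, +1 to first 1
Round 4: Cedarfen=35 Juniper=34 → close Juniper (overflow 28)
  34÷1 = 34 each, +1 to first 0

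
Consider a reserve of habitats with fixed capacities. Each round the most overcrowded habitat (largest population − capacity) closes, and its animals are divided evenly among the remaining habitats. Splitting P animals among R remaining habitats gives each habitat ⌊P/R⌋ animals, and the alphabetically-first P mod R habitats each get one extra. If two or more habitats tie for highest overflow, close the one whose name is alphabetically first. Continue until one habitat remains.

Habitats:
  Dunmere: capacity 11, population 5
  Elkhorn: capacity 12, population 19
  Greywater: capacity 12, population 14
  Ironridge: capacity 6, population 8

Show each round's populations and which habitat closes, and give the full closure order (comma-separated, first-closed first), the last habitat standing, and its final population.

Closure order: Elkhorn, Greywater, Ironridge
Last habitat: Dunmere with 46 animals

Round 1: Dunmere=5 Elkhorn=19 Greywater=14 Ironridge=8 → close Elkhorn (overflow 7)
  19÷3 = 6 each, +1 to first 1
Round 2: Dunmere=12 Greywater=20 Ironridge=14 → close Greywater (overflow 8)
  20÷2 = 10 each, +1 to first 0
Round 3: Dunmere=22 Ironridge=24 → close Ironridge (overflow 18)
  24÷1 = 24 each, +1 to first 0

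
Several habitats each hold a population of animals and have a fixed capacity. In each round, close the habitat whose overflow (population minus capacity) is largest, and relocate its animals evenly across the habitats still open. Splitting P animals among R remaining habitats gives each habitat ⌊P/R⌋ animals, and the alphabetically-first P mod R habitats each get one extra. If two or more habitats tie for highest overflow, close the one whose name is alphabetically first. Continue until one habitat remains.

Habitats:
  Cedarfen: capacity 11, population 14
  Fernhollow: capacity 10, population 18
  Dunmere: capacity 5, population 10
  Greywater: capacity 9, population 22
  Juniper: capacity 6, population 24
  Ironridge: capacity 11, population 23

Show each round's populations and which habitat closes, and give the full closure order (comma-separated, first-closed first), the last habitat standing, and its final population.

Round 1: Cedarfen=14 Dunmere=10 Fernhollow=18 Greywater=22 Ironridge=23 Juniper=24 → close Juniper (overflow 18)
  24÷5 = 4 each, +1 to first 4
Round 2: Cedarfen=19 Dunmere=15 Fernhollow=23 Greywater=27 Ironridge=27 → close Greywater (overflow 18)
  27÷4 = 6 each, +1 to first 3
Round 3: Cedarfen=26 Dunmere=22 Fernhollow=30 Ironridge=33 → close Ironridge (overflow 22)
  33÷3 = 11 each, +1 to first 0
Round 4: Cedarfen=37 Dunmere=33 Fernhollow=41 → close Fernhollow (overflow 31)
  41÷2 = 20 each, +1 to first 1
Round 5: Cedarfen=58 Dunmere=53 → close Dunmere (overflow 48)
  53÷1 = 53 each, +1 to first 0

Closure order: Juniper, Greywater, Ironridge, Fernhollow, Dunmere
Last habitat: Cedarfen with 111 animals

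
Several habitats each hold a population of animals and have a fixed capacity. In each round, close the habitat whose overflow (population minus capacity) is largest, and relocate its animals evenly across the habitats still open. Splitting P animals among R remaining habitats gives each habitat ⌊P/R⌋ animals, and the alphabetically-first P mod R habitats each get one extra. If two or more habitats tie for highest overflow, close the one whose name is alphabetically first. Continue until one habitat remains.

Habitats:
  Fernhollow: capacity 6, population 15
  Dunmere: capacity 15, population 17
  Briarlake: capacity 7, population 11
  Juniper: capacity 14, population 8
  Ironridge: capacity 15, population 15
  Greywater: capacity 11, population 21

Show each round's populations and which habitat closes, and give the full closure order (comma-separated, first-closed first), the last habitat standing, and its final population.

Round 1: Briarlake=11 Dunmere=17 Fernhollow=15 Greywater=21 Ironridge=15 Juniper=8 → close Greywater (overflow 10)
  21÷5 = 4 each, +1 to first 1
Round 2: Briarlake=16 Dunmere=21 Fernhollow=19 Ironridge=19 Juniper=12 → close Fernhollow (overflow 13)
  19÷4 = 4 each, +1 to first 3
Round 3: Briarlake=21 Dunmere=26 Ironridge=24 Juniper=16 → close Briarlake (overflow 14)
  21÷3 = 7 each, +1 to first 0
Round 4: Dunmere=33 Ironridge=31 Juniper=23 → close Dunmere (overflow 18)
  33÷2 = 16 each, +1 to first 1
Round 5: Ironridge=48 Juniper=39 → close Ironridge (overflow 33)
  48÷1 = 48 each, +1 to first 0

Closure order: Greywater, Fernhollow, Briarlake, Dunmere, Ironridge
Last habitat: Juniper with 87 animals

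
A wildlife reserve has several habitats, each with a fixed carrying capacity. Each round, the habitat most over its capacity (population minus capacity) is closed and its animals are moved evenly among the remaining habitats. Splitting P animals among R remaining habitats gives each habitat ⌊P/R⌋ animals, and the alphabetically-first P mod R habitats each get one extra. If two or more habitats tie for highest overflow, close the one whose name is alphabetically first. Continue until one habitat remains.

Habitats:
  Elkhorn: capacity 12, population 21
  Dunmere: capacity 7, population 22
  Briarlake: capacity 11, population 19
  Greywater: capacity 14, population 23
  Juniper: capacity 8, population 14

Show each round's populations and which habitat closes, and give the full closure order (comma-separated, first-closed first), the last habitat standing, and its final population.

Closure order: Dunmere, Elkhorn, Briarlake, Greywater
Last habitat: Juniper with 99 animals

Round 1: Briarlake=19 Dunmere=22 Elkhorn=21 Greywater=23 Juniper=14 → close Dunmere (overflow 15)
  22÷4 = 5 each, +1 to first 2
Round 2: Briarlake=25 Elkhorn=27 Greywater=28 Juniper=19 → close Elkhorn (overflow 15)
  27÷3 = 9 each, +1 to first 0
Round 3: Briarlake=34 Greywater=37 Juniper=28 → close Briarlake (overflow 23)
  34÷2 = 17 each, +1 to first 0
Round 4: Greywater=54 Juniper=45 → close Greywater (overflow 40)
  54÷1 = 54 each, +1 to first 0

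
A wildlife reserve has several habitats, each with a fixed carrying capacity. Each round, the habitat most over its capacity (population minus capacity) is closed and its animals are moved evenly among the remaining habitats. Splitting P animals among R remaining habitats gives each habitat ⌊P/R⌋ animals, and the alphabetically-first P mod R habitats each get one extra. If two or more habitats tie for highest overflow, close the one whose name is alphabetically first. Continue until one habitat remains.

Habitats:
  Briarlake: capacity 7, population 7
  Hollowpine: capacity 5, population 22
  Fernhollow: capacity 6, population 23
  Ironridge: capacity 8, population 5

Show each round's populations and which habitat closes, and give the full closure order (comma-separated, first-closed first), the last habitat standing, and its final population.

Round 1: Briarlake=7 Fernhollow=23 Hollowpine=22 Ironridge=5 → close Fernhollow (overflow 17)
  23÷3 = 7 each, +1 to first 2
Round 2: Briarlake=15 Hollowpine=30 Ironridge=12 → close Hollowpine (overflow 25)
  30÷2 = 15 each, +1 to first 0
Round 3: Briarlake=30 Ironridge=27 → close Briarlake (overflow 23)
  30÷1 = 30 each, +1 to first 0

Closure order: Fernhollow, Hollowpine, Briarlake
Last habitat: Ironridge with 57 animals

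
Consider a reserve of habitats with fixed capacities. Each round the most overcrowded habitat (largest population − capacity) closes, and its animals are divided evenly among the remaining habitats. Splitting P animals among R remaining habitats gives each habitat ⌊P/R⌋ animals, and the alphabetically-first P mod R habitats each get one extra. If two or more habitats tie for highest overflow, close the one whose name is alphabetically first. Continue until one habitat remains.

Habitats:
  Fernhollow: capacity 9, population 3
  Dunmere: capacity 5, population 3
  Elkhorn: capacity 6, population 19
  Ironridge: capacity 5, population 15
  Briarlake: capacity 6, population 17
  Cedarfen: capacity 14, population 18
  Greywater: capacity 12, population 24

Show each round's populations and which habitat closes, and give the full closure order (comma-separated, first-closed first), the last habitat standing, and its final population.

Round 1: Briarlake=17 Cedarfen=18 Dunmere=3 Elkhorn=19 Fernhollow=3 Greywater=24 Ironridge=15 → close Elkhorn (overflow 13)
  19÷6 = 3 each, +1 to first 1
Round 2: Briarlake=21 Cedarfen=21 Dunmere=6 Fernhollow=6 Greywater=27 Ironridge=18 → close Briarlake (overflow 15)
  21÷5 = 4 each, +1 to first 1
Round 3: Cedarfen=26 Dunmere=10 Fernhollow=10 Greywater=31 Ironridge=22 → close Greywater (overflow 19)
  31÷4 = 7 each, +1 to first 3
Round 4: Cedarfen=34 Dunmere=18 Fernhollow=18 Ironridge=29 → close Ironridge (overflow 24)
  29÷3 = 9 each, +1 to first 2
Round 5: Cedarfen=44 Dunmere=28 Fernhollow=27 → close Cedarfen (overflow 30)
  44÷2 = 22 each, +1 to first 0
Round 6: Dunmere=50 Fernhollow=49 → close Dunmere (overflow 45)
  50÷1 = 50 each, +1 to first 0

Closure order: Elkhorn, Briarlake, Greywater, Ironridge, Cedarfen, Dunmere
Last habitat: Fernhollow with 99 animals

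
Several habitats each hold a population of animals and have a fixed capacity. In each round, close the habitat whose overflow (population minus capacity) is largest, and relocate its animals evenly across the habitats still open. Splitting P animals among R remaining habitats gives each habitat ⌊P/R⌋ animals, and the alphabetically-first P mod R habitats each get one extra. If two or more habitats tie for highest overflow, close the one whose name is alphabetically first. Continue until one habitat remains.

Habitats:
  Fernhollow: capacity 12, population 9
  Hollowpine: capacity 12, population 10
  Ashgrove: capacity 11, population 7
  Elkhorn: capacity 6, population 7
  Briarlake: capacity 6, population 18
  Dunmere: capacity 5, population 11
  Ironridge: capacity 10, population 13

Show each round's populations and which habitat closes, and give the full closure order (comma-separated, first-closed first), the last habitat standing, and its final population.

Closure order: Briarlake, Dunmere, Ironridge, Elkhorn, Hollowpine, Ashgrove
Last habitat: Fernhollow with 75 animals

Round 1: Ashgrove=7 Briarlake=18 Dunmere=11 Elkhorn=7 Fernhollow=9 Hollowpine=10 Ironridge=13 → close Briarlake (overflow 12)
  18÷6 = 3 each, +1 to first 0
Round 2: Ashgrove=10 Dunmere=14 Elkhorn=10 Fernhollow=12 Hollowpine=13 Ironridge=16 → close Dunmere (overflow 9)
  14÷5 = 2 each, +1 to first 4
Round 3: Ashgrove=13 Elkhorn=13 Fernhollow=15 Hollowpine=16 Ironridge=18 → close Ironridge (overflow 8)
  18÷4 = 4 each, +1 to first 2
Round 4: Ashgrove=18 Elkhorn=18 Fernhollow=19 Hollowpine=20 → close Elkhorn (overflow 12)
  18÷3 = 6 each, +1 to first 0
Round 5: Ashgrove=24 Fernhollow=25 Hollowpine=26 → close Hollowpine (overflow 14)
  26÷2 = 13 each, +1 to first 0
Round 6: Ashgrove=37 Fernhollow=38 → close Ashgrove (overflow 26)
  37÷1 = 37 each, +1 to first 0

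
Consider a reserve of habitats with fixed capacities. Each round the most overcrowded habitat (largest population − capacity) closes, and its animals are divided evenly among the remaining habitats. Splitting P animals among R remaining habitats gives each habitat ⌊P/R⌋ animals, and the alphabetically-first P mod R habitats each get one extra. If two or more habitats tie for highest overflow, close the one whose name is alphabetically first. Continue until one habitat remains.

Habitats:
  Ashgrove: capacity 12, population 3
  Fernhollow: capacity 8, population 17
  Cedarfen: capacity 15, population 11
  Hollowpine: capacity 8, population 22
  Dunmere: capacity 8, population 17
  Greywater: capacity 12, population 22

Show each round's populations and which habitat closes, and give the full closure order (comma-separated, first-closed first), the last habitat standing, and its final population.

Closure order: Hollowpine, Greywater, Dunmere, Fernhollow, Cedarfen
Last habitat: Ashgrove with 92 animals

Round 1: Ashgrove=3 Cedarfen=11 Dunmere=17 Fernhollow=17 Greywater=22 Hollowpine=22 → close Hollowpine (overflow 14)
  22÷5 = 4 each, +1 to first 2
Round 2: Ashgrove=8 Cedarfen=16 Dunmere=21 Fernhollow=21 Greywater=26 → close Greywater (overflow 14)
  26÷4 = 6 each, +1 to first 2
Round 3: Ashgrove=15 Cedarfen=23 Dunmere=27 Fernhollow=27 → close Dunmere (overflow 19)
  27÷3 = 9 each, +1 to first 0
Round 4: Ashgrove=24 Cedarfen=32 Fernhollow=36 → close Fernhollow (overflow 28)
  36÷2 = 18 each, +1 to first 0
Round 5: Ashgrove=42 Cedarfen=50 → close Cedarfen (overflow 35)
  50÷1 = 50 each, +1 to first 0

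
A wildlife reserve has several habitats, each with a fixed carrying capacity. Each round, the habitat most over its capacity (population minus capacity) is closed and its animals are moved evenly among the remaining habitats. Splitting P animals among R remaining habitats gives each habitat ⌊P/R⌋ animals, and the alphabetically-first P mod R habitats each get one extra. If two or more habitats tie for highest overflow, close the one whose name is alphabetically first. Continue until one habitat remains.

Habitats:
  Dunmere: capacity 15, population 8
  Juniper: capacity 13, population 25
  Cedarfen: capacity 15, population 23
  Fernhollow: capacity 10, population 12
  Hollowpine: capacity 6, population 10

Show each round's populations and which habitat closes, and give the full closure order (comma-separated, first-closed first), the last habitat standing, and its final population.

Round 1: Cedarfen=23 Dunmere=8 Fernhollow=12 Hollowpine=10 Juniper=25 → close Juniper (overflow 12)
  25÷4 = 6 each, +1 to first 1
Round 2: Cedarfen=30 Dunmere=14 Fernhollow=18 Hollowpine=16 → close Cedarfen (overflow 15)
  30÷3 = 10 each, +1 to first 0
Round 3: Dunmere=24 Fernhollow=28 Hollowpine=26 → close Hollowpine (overflow 20)
  26÷2 = 13 each, +1 to first 0
Round 4: Dunmere=37 Fernhollow=41 → close Fernhollow (overflow 31)
  41÷1 = 41 each, +1 to first 0

Closure order: Juniper, Cedarfen, Hollowpine, Fernhollow
Last habitat: Dunmere with 78 animals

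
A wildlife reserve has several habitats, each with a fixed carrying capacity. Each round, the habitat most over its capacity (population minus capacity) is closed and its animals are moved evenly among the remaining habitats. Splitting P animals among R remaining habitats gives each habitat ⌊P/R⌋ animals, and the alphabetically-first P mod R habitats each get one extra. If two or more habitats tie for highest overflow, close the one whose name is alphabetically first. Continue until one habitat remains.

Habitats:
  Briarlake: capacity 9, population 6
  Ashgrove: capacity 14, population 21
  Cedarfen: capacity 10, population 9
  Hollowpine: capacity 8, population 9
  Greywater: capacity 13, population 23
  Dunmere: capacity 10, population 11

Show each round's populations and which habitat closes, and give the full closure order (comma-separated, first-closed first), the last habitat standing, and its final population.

Closure order: Greywater, Ashgrove, Cedarfen, Dunmere, Hollowpine
Last habitat: Briarlake with 79 animals

Round 1: Ashgrove=21 Briarlake=6 Cedarfen=9 Dunmere=11 Greywater=23 Hollowpine=9 → close Greywater (overflow 10)
  23÷5 = 4 each, +1 to first 3
Round 2: Ashgrove=26 Briarlake=11 Cedarfen=14 Dunmere=15 Hollowpine=13 → close Ashgrove (overflow 12)
  26÷4 = 6 each, +1 to first 2
Round 3: Briarlake=18 Cedarfen=21 Dunmere=21 Hollowpine=19 → close Cedarfen (overflow 11)
  21÷3 = 7 each, +1 to first 0
Round 4: Briarlake=25 Dunmere=28 Hollowpine=26 → close Dunmere (overflow 18)
  28÷2 = 14 each, +1 to first 0
Round 5: Briarlake=39 Hollowpine=40 → close Hollowpine (overflow 32)
  40÷1 = 40 each, +1 to first 0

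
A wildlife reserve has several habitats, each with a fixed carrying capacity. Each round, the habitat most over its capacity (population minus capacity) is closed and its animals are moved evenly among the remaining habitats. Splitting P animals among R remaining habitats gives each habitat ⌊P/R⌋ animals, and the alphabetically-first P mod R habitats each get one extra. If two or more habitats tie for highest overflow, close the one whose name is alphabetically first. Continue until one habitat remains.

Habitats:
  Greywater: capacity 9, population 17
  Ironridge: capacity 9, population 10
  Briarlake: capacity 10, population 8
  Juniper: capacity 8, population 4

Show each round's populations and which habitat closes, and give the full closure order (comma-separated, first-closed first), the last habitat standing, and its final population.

Closure order: Greywater, Ironridge, Briarlake
Last habitat: Juniper with 39 animals

Round 1: Briarlake=8 Greywater=17 Ironridge=10 Juniper=4 → close Greywater (overflow 8)
  17÷3 = 5 each, +1 to first 2
Round 2: Briarlake=14 Ironridge=16 Juniper=9 → close Ironridge (overflow 7)
  16÷2 = 8 each, +1 to first 0
Round 3: Briarlake=22 Juniper=17 → close Briarlake (overflow 12)
  22÷1 = 22 each, +1 to first 0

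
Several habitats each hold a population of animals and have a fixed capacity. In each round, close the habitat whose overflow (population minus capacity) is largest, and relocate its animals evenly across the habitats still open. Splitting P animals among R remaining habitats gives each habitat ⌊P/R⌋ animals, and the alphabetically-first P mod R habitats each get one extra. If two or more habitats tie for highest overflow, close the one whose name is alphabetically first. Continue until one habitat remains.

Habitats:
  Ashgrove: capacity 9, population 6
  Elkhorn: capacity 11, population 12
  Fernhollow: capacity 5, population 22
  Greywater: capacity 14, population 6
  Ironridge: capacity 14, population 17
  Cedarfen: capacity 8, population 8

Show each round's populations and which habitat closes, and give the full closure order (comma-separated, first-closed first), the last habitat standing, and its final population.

Round 1: Ashgrove=6 Cedarfen=8 Elkhorn=12 Fernhollow=22 Greywater=6 Ironridge=17 → close Fernhollow (overflow 17)
  22÷5 = 4 each, +1 to first 2
Round 2: Ashgrove=11 Cedarfen=13 Elkhorn=16 Greywater=10 Ironridge=21 → close Ironridge (overflow 7)
  21÷4 = 5 each, +1 to first 1
Round 3: Ashgrove=17 Cedarfen=18 Elkhorn=21 Greywater=15 → close Cedarfen (overflow 10)
  18÷3 = 6 each, +1 to first 0
Round 4: Ashgrove=23 Elkhorn=27 Greywater=21 → close Elkhorn (overflow 16)
  27÷2 = 13 each, +1 to first 1
Round 5: Ashgrove=37 Greywater=34 → close Ashgrove (overflow 28)
  37÷1 = 37 each, +1 to first 0

Closure order: Fernhollow, Ironridge, Cedarfen, Elkhorn, Ashgrove
Last habitat: Greywater with 71 animals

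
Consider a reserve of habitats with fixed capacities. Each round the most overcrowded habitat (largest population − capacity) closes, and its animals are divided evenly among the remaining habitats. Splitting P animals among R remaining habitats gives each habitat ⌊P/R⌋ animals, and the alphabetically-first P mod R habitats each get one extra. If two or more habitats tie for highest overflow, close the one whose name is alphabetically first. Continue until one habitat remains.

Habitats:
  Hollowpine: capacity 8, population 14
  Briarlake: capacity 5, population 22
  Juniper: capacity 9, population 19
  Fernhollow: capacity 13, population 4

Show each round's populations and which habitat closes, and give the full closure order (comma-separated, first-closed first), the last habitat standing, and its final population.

Round 1: Briarlake=22 Fernhollow=4 Hollowpine=14 Juniper=19 → close Briarlake (overflow 17)
  22÷3 = 7 each, +1 to first 1
Round 2: Fernhollow=12 Hollowpine=21 Juniper=26 → close Juniper (overflow 17)
  26÷2 = 13 each, +1 to first 0
Round 3: Fernhollow=25 Hollowpine=34 → close Hollowpine (overflow 26)
  34÷1 = 34 each, +1 to first 0

Closure order: Briarlake, Juniper, Hollowpine
Last habitat: Fernhollow with 59 animals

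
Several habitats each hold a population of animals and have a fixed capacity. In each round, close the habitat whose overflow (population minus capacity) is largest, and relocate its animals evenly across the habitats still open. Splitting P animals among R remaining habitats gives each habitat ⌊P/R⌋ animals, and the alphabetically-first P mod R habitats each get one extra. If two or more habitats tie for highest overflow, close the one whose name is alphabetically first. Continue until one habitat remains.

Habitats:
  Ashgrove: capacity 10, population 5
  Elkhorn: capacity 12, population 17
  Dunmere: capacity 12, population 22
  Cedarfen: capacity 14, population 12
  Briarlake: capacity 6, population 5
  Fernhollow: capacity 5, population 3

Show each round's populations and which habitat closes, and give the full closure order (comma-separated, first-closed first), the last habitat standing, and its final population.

Closure order: Dunmere, Elkhorn, Briarlake, Cedarfen, Fernhollow
Last habitat: Ashgrove with 64 animals

Round 1: Ashgrove=5 Briarlake=5 Cedarfen=12 Dunmere=22 Elkhorn=17 Fernhollow=3 → close Dunmere (overflow 10)
  22÷5 = 4 each, +1 to first 2
Round 2: Ashgrove=10 Briarlake=10 Cedarfen=16 Elkhorn=21 Fernhollow=7 → close Elkhorn (overflow 9)
  21÷4 = 5 each, +1 to first 1
Round 3: Ashgrove=16 Briarlake=15 Cedarfen=21 Fernhollow=12 → close Briarlake (overflow 9)
  15÷3 = 5 each, +1 to first 0
Round 4: Ashgrove=21 Cedarfen=26 Fernhollow=17 → close Cedarfen (overflow 12)
  26÷2 = 13 each, +1 to first 0
Round 5: Ashgrove=34 Fernhollow=30 → close Fernhollow (overflow 25)
  30÷1 = 30 each, +1 to first 0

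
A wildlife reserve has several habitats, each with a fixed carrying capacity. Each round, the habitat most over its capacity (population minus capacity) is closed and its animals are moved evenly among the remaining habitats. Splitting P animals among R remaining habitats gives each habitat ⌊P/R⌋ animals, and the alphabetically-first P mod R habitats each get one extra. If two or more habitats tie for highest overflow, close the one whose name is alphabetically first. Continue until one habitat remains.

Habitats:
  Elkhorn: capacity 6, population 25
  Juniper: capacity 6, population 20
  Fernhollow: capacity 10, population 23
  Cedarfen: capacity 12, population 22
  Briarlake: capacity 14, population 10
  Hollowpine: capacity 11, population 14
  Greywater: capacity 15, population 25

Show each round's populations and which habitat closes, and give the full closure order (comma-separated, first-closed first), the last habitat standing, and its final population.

Closure order: Elkhorn, Juniper, Fernhollow, Cedarfen, Greywater, Hollowpine
Last habitat: Briarlake with 139 animals

Round 1: Briarlake=10 Cedarfen=22 Elkhorn=25 Fernhollow=23 Greywater=25 Hollowpine=14 Juniper=20 → close Elkhorn (overflow 19)
  25÷6 = 4 each, +1 to first 1
Round 2: Briarlake=15 Cedarfen=26 Fernhollow=27 Greywater=29 Hollowpine=18 Juniper=24 → close Juniper (overflow 18)
  24÷5 = 4 each, +1 to first 4
Round 3: Briarlake=20 Cedarfen=31 Fernhollow=32 Greywater=34 Hollowpine=22 → close Fernhollow (overflow 22)
  32÷4 = 8 each, +1 to first 0
Round 4: Briarlake=28 Cedarfen=39 Greywater=42 Hollowpine=30 → close Cedarfen (overflow 27)
  39÷3 = 13 each, +1 to first 0
Round 5: Briarlake=41 Greywater=55 Hollowpine=43 → close Greywater (overflow 40)
  55÷2 = 27 each, +1 to first 1
Round 6: Briarlake=69 Hollowpine=70 → close Hollowpine (overflow 59)
  70÷1 = 70 each, +1 to first 0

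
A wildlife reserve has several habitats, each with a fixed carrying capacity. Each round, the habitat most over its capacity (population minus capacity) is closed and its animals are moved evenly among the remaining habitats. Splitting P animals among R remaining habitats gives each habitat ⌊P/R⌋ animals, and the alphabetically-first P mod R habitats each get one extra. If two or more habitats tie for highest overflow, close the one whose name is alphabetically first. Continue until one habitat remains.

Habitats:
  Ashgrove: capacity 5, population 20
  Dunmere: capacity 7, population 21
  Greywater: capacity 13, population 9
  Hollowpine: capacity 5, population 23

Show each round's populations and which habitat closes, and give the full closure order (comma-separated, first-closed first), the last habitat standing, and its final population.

Closure order: Hollowpine, Ashgrove, Dunmere
Last habitat: Greywater with 73 animals

Round 1: Ashgrove=20 Dunmere=21 Greywater=9 Hollowpine=23 → close Hollowpine (overflow 18)
  23÷3 = 7 each, +1 to first 2
Round 2: Ashgrove=28 Dunmere=29 Greywater=16 → close Ashgrove (overflow 23)
  28÷2 = 14 each, +1 to first 0
Round 3: Dunmere=43 Greywater=30 → close Dunmere (overflow 36)
  43÷1 = 43 each, +1 to first 0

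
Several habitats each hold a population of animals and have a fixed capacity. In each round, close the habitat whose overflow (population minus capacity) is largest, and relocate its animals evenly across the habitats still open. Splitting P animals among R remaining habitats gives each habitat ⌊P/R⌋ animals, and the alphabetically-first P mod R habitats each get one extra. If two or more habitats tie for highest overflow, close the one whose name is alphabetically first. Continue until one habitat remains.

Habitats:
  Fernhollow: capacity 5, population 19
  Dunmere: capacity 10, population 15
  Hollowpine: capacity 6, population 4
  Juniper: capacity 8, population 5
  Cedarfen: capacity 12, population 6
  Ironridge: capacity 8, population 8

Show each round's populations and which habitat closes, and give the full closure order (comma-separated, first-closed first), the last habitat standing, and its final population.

Round 1: Cedarfen=6 Dunmere=15 Fernhollow=19 Hollowpine=4 Ironridge=8 Juniper=5 → close Fernhollow (overflow 14)
  19÷5 = 3 each, +1 to first 4
Round 2: Cedarfen=10 Dunmere=19 Hollowpine=8 Ironridge=12 Juniper=8 → close Dunmere (overflow 9)
  19÷4 = 4 each, +1 to first 3
Round 3: Cedarfen=15 Hollowpine=13 Ironridge=17 Juniper=12 → close Ironridge (overflow 9)
  17÷3 = 5 each, +1 to first 2
Round 4: Cedarfen=21 Hollowpine=19 Juniper=17 → close Hollowpine (overflow 13)
  19÷2 = 9 each, +1 to first 1
Round 5: Cedarfen=31 Juniper=26 → close Cedarfen (overflow 19)
  31÷1 = 31 each, +1 to first 0

Closure order: Fernhollow, Dunmere, Ironridge, Hollowpine, Cedarfen
Last habitat: Juniper with 57 animals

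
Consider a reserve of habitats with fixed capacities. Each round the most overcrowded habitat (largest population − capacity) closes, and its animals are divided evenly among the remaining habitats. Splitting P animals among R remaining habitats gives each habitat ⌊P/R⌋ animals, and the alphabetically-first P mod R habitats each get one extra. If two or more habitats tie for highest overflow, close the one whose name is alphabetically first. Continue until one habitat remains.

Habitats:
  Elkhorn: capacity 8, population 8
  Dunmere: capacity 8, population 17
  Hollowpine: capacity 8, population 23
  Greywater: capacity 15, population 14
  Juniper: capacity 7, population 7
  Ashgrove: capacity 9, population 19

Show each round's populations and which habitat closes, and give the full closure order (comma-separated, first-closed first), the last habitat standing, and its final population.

Round 1: Ashgrove=19 Dunmere=17 Elkhorn=8 Greywater=14 Hollowpine=23 Juniper=7 → close Hollowpine (overflow 15)
  23÷5 = 4 each, +1 to first 3
Round 2: Ashgrove=24 Dunmere=22 Elkhorn=13 Greywater=18 Juniper=11 → close Ashgrove (overflow 15)
  24÷4 = 6 each, +1 to first 0
Round 3: Dunmere=28 Elkhorn=19 Greywater=24 Juniper=17 → close Dunmere (overflow 20)
  28÷3 = 9 each, +1 to first 1
Round 4: Elkhorn=29 Greywater=33 Juniper=26 → close Elkhorn (overflow 21)
  29÷2 = 14 each, +1 to first 1
Round 5: Greywater=48 Juniper=40 → close Greywater (overflow 33)
  48÷1 = 48 each, +1 to first 0

Closure order: Hollowpine, Ashgrove, Dunmere, Elkhorn, Greywater
Last habitat: Juniper with 88 animals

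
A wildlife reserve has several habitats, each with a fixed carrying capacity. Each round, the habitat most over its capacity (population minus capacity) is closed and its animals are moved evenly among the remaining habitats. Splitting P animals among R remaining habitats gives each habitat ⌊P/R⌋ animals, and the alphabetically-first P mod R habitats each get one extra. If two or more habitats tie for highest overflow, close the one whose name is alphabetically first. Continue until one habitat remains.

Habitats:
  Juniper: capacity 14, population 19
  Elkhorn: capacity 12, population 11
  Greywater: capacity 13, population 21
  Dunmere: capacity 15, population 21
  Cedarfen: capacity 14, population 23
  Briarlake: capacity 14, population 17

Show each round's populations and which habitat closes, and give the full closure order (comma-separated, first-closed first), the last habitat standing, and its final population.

Closure order: Cedarfen, Greywater, Dunmere, Briarlake, Juniper
Last habitat: Elkhorn with 112 animals

Round 1: Briarlake=17 Cedarfen=23 Dunmere=21 Elkhorn=11 Greywater=21 Juniper=19 → close Cedarfen (overflow 9)
  23÷5 = 4 each, +1 to first 3
Round 2: Briarlake=22 Dunmere=26 Elkhorn=16 Greywater=25 Juniper=23 → close Greywater (overflow 12)
  25÷4 = 6 each, +1 to first 1
Round 3: Briarlake=29 Dunmere=32 Elkhorn=22 Juniper=29 → close Dunmere (overflow 17)
  32÷3 = 10 each, +1 to first 2
Round 4: Briarlake=40 Elkhorn=33 Juniper=39 → close Briarlake (overflow 26)
  40÷2 = 20 each, +1 to first 0
Round 5: Elkhorn=53 Juniper=59 → close Juniper (overflow 45)
  59÷1 = 59 each, +1 to first 0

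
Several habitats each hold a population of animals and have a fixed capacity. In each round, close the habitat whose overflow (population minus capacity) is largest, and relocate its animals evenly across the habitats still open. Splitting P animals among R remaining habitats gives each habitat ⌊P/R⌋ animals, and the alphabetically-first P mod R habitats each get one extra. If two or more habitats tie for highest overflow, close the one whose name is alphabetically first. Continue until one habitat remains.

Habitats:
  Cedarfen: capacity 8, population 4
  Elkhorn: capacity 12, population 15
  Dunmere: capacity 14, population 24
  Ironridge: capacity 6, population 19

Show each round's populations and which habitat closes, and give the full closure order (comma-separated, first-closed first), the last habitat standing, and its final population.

Round 1: Cedarfen=4 Dunmere=24 Elkhorn=15 Ironridge=19 → close Ironridge (overflow 13)
  19÷3 = 6 each, +1 to first 1
Round 2: Cedarfen=11 Dunmere=30 Elkhorn=21 → close Dunmere (overflow 16)
  30÷2 = 15 each, +1 to first 0
Round 3: Cedarfen=26 Elkhorn=36 → close Elkhorn (overflow 24)
  36÷1 = 36 each, +1 to first 0

Closure order: Ironridge, Dunmere, Elkhorn
Last habitat: Cedarfen with 62 animals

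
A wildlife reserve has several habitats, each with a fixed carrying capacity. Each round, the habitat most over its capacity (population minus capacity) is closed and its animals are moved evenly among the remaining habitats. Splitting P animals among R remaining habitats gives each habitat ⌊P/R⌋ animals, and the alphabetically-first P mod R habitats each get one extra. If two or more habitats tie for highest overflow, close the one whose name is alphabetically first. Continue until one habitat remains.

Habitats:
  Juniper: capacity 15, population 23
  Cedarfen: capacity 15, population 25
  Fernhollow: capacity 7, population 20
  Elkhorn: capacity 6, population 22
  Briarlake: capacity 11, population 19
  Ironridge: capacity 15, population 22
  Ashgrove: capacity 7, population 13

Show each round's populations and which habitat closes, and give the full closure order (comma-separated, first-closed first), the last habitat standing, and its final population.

Round 1: Ashgrove=13 Briarlake=19 Cedarfen=25 Elkhorn=22 Fernhollow=20 Ironridge=22 Juniper=23 → close Elkhorn (overflow 16)
  22÷6 = 3 each, +1 to first 4
Round 2: Ashgrove=17 Briarlake=23 Cedarfen=29 Fernhollow=24 Ironridge=25 Juniper=26 → close Fernhollow (overflow 17)
  24÷5 = 4 each, +1 to first 4
Round 3: Ashgrove=22 Briarlake=28 Cedarfen=34 Ironridge=30 Juniper=30 → close Cedarfen (overflow 19)
  34÷4 = 8 each, +1 to first 2
Round 4: Ashgrove=31 Briarlake=37 Ironridge=38 Juniper=38 → close Briarlake (overflow 26)
  37÷3 = 12 each, +1 to first 1
Round 5: Ashgrove=44 Ironridge=50 Juniper=50 → close Ashgrove (overflow 37)
  44÷2 = 22 each, +1 to first 0
Round 6: Ironridge=72 Juniper=72 → close Ironridge (overflow 57)
  72÷1 = 72 each, +1 to first 0

Closure order: Elkhorn, Fernhollow, Cedarfen, Briarlake, Ashgrove, Ironridge
Last habitat: Juniper with 144 animals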